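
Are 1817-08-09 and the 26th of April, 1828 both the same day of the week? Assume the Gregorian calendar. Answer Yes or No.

Yes

From Aug 9, 1817 to Apr 26, 1828 is 3913 days.
3913 mod 7 = 0, so they are the same weekday.
(Aug 9, 1817 is a Saturday; Apr 26, 1828 is a Saturday.)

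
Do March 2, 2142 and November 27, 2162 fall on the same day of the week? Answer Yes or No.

From Mar 2, 2142 to Nov 27, 2162 is 7575 days.
7575 mod 7 = 1, so they are different weekdays.
(Mar 2, 2142 is a Friday; Nov 27, 2162 is a Saturday.)

No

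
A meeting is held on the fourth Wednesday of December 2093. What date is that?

December 1, 2093 is a Tuesday.
The first Wednesday is therefore December 2 (1 days later).
The fourth Wednesday is 2 + 3×7 = December 23.

December 23, 2093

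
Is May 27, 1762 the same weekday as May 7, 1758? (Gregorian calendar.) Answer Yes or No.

From May 7, 1758 to May 27, 1762 is 1481 days.
1481 mod 7 = 4, so they are different weekdays.
(May 7, 1758 is a Sunday; May 27, 1762 is a Thursday.)

No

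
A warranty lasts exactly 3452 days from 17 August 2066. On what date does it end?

+365 (one year) → Aug 17, 2067 (3087 left).
+366 (one year; includes Feb 29, 2068) → Aug 17, 2068 (2721 left).
+365 (one year) → Aug 17, 2069 (2356 left).
+365 (one year) → Aug 17, 2070 (1991 left).
+365 (one year) → Aug 17, 2071 (1626 left).
+366 (one year; includes Feb 29, 2072) → Aug 17, 2072 (1260 left).
+365 (one year) → Aug 17, 2073 (895 left).
+365 (one year) → Aug 17, 2074 (530 left).
+365 (one year) → Aug 17, 2075 (165 left).
Aug has 31 days: +15 → Sep 1, 2075 (150 left).
Sep has 30 days: +30 → Oct 1, 2075 (120 left).
Oct has 31 days: +31 → Nov 1, 2075 (89 left).
Nov has 30 days: +30 → Dec 1, 2075 (59 left).
Dec has 31 days: +31 → Jan 1, 2076 (28 left).
+28 → Jan 29, 2076.

January 29, 2076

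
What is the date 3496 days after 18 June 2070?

+365 (one year) → Jun 18, 2071 (3131 left).
+366 (one year; includes Feb 29, 2072) → Jun 18, 2072 (2765 left).
+365 (one year) → Jun 18, 2073 (2400 left).
+365 (one year) → Jun 18, 2074 (2035 left).
+365 (one year) → Jun 18, 2075 (1670 left).
+366 (one year; includes Feb 29, 2076) → Jun 18, 2076 (1304 left).
+365 (one year) → Jun 18, 2077 (939 left).
+365 (one year) → Jun 18, 2078 (574 left).
+365 (one year) → Jun 18, 2079 (209 left).
Jun has 30 days: +13 → Jul 1, 2079 (196 left).
Jul has 31 days: +31 → Aug 1, 2079 (165 left).
Aug has 31 days: +31 → Sep 1, 2079 (134 left).
Sep has 30 days: +30 → Oct 1, 2079 (104 left).
Oct has 31 days: +31 → Nov 1, 2079 (73 left).
Nov has 30 days: +30 → Dec 1, 2079 (43 left).
Dec has 31 days: +31 → Jan 1, 2080 (12 left).
+12 → Jan 13, 2080.

January 13, 2080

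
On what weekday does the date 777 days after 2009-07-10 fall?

Friday

First find the weekday of Jul 10, 2009. Doomsday rule: the anchor day for the 2000s is Tuesday. For year 09: 9÷12 = 0 r 9, and 9÷4 = 2, so 0+9+2 = 11.
Tuesday + 11 ≡ Saturday — that's 2009's doomsday.
In July the doomsday date is Jul 11.
Jul 10 is 1 day before Jul 11; 1 mod 7 = 1, so Saturday − 1 = Friday.
777 mod 7 = 0, so 777 days after a Friday is Friday + 0 = Friday.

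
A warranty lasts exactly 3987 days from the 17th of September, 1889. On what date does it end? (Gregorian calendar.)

August 18, 1900

+365 (one year) → Sep 17, 1890 (3622 left).
+365 (one year) → Sep 17, 1891 (3257 left).
+366 (one year; includes Feb 29, 1892) → Sep 17, 1892 (2891 left).
+365 (one year) → Sep 17, 1893 (2526 left).
+365 (one year) → Sep 17, 1894 (2161 left).
+365 (one year) → Sep 17, 1895 (1796 left).
+366 (one year; includes Feb 29, 1896) → Sep 17, 1896 (1430 left).
+365 (one year) → Sep 17, 1897 (1065 left).
+365 (one year) → Sep 17, 1898 (700 left).
+365 (one year) → Sep 17, 1899 (335 left).
Sep has 30 days: +14 → Oct 1, 1899 (321 left).
Oct has 31 days: +31 → Nov 1, 1899 (290 left).
Nov has 30 days: +30 → Dec 1, 1899 (260 left).
Dec has 31 days: +31 → Jan 1, 1900 (229 left).
Jan has 31 days: +31 → Feb 1, 1900 (198 left).
Feb has 28 days: +28 → Mar 1, 1900 (170 left).
Mar has 31 days: +31 → Apr 1, 1900 (139 left).
Apr has 30 days: +30 → May 1, 1900 (109 left).
May has 31 days: +31 → Jun 1, 1900 (78 left).
Jun has 30 days: +30 → Jul 1, 1900 (48 left).
Jul has 31 days: +31 → Aug 1, 1900 (17 left).
+17 → Aug 18, 1900.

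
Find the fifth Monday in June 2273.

June 30, 2273

June 1, 2273 is a Sunday.
The first Monday is therefore June 2 (1 days later).
The fifth Monday is 2 + 4×7 = June 30.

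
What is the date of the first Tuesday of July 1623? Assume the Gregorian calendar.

July 4, 1623

July 1, 1623 is a Saturday.
The first Tuesday is therefore July 4 (3 days later).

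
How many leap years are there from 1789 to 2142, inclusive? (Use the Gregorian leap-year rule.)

85

Multiples of 4 in [1789,2142]: 88.
Of those, multiples of 100: 4 (not leap unless ÷400).
Multiples of 400: 1.
Leap years = 88 − 4 + 1 = 85.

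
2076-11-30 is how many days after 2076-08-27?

95

Aug 27, 2076 → Sep 27, 2076: 31 days (August has 31).
Sep 27, 2076 → Oct 27, 2076: 30 days (September has 30).
Oct 27, 2076 → Nov 27, 2076: 31 days (October has 31).
Nov 27, 2076 → Nov 30, 2076: 3 days.
Total: 95 days.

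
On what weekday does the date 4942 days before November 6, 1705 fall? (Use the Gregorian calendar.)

Friday

Nov 6, 1705 is a Friday.
4942 mod 7 = 0, so 4942 days before a Friday is Friday − 0 = Friday.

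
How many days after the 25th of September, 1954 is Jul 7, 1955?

285

Sep 25, 1954 → Oct 25, 1954: 30 days (September has 30).
Oct 25, 1954 → Nov 25, 1954: 31 days (October has 31).
Nov 25, 1954 → Dec 25, 1954: 30 days (November has 30).
Dec 25, 1954 → Jan 25, 1955: 31 days (December has 31).
Jan 25, 1955 → Feb 25, 1955: 31 days (January has 31).
Feb 25, 1955 → Mar 25, 1955: 28 days (February has 28).
Mar 25, 1955 → Apr 25, 1955: 31 days (March has 31).
Apr 25, 1955 → May 25, 1955: 30 days (April has 30).
May 25, 1955 → Jun 25, 1955: 31 days (May has 31).
Jun 25, 1955 → Jul 7, 1955: 12 days.
Total: 285 days.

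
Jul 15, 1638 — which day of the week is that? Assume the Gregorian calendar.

Doomsday rule: the anchor day for the 1600s is Tuesday. For year 38: 38÷12 = 3 r 2, and 2÷4 = 0, so 3+2+0 = 5.
Tuesday + 5 ≡ Sunday — that's 1638's doomsday.
In July the doomsday date is Jul 11.
Jul 15 is 4 days after Jul 11; 4 mod 7 = 4, so Sunday + 4 = Thursday.

Thursday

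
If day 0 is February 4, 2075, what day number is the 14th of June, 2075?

130

Feb 4, 2075 → Mar 4, 2075: 28 days (February has 28).
Mar 4, 2075 → Apr 4, 2075: 31 days (March has 31).
Apr 4, 2075 → May 4, 2075: 30 days (April has 30).
May 4, 2075 → Jun 4, 2075: 31 days (May has 31).
Jun 4, 2075 → Jun 14, 2075: 10 days.
Total: 130 days.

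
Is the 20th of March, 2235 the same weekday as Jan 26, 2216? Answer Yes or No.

Yes

From Jan 26, 2216 to Mar 20, 2235 is 6993 days.
6993 mod 7 = 0, so they are the same weekday.
(Jan 26, 2216 is a Friday; Mar 20, 2235 is a Friday.)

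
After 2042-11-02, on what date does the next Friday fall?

November 7, 2042

Nov 2, 2042 is a Sunday.
From Sunday to the next Friday is 5 days.
Nov 2, 2042 + 5 = Nov 7, 2042.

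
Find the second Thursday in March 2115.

March 1, 2115 is a Friday.
The first Thursday is therefore March 7 (6 days later).
The second Thursday is 7 + 1×7 = March 14.

March 14, 2115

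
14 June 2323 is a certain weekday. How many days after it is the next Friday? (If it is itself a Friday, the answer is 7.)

1

Jun 14, 2323 is a Thursday.
From Thursday to the next Friday is 1 day.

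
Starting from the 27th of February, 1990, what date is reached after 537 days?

+365 (one year) → Feb 27, 1991 (172 left).
Feb has 28 days: +2 → Mar 1, 1991 (170 left).
Mar has 31 days: +31 → Apr 1, 1991 (139 left).
Apr has 30 days: +30 → May 1, 1991 (109 left).
May has 31 days: +31 → Jun 1, 1991 (78 left).
Jun has 30 days: +30 → Jul 1, 1991 (48 left).
Jul has 31 days: +31 → Aug 1, 1991 (17 left).
+17 → Aug 18, 1991.

August 18, 1991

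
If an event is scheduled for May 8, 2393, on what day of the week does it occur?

Doomsday rule: the anchor day for the 2300s is Wednesday. For year 93: 93÷12 = 7 r 9, and 9÷4 = 2, so 7+9+2 = 18.
Wednesday + 18 ≡ Sunday — that's 2393's doomsday.
In May the doomsday date is May 9.
May 8 is 1 day before May 9; 1 mod 7 = 1, so Sunday − 1 = Saturday.

Saturday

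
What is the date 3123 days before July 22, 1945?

−365 (one year) → Jul 22, 1944 (2758 left).
−366 (one year; includes Feb 29, 1944) → Jul 22, 1943 (2392 left).
−365 (one year) → Jul 22, 1942 (2027 left).
−365 (one year) → Jul 22, 1941 (1662 left).
−365 (one year) → Jul 22, 1940 (1297 left).
−366 (one year; includes Feb 29, 1940) → Jul 22, 1939 (931 left).
−365 (one year) → Jul 22, 1938 (566 left).
−365 (one year) → Jul 22, 1937 (201 left).
−22 → Jun 30, 1937 (end of Jun, 30 days; 179 left).
−30 → May 31, 1937 (end of May, 31 days; 149 left).
−31 → Apr 30, 1937 (end of Apr, 30 days; 118 left).
−30 → Mar 31, 1937 (end of Mar, 31 days; 88 left).
−31 → Feb 28, 1937 (end of Feb, 28 days; 57 left).
−28 → Jan 31, 1937 (end of Jan, 31 days; 29 left).
−29 → Jan 2, 1937.

January 2, 1937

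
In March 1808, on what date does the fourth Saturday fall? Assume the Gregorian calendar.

March 26, 1808

March 1, 1808 is a Tuesday.
The first Saturday is therefore March 5 (4 days later).
The fourth Saturday is 5 + 3×7 = March 26.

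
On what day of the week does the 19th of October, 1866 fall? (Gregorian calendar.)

Friday

Doomsday rule: the anchor day for the 1800s is Friday. For year 66: 66÷12 = 5 r 6, and 6÷4 = 1, so 5+6+1 = 12.
Friday + 12 ≡ Wednesday — that's 1866's doomsday.
In October the doomsday date is Oct 10.
Oct 19 is 9 days after Oct 10; 9 mod 7 = 2, so Wednesday + 2 = Friday.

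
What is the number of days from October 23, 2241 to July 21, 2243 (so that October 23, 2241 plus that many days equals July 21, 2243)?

Oct 23, 2241 → Oct 23, 2242: 365 days.
Oct 23, 2242 → Nov 23, 2242: 31 days (October has 31).
Nov 23, 2242 → Dec 23, 2242: 30 days (November has 30).
Dec 23, 2242 → Jan 23, 2243: 31 days (December has 31).
Jan 23, 2243 → Feb 23, 2243: 31 days (January has 31).
Feb 23, 2243 → Mar 23, 2243: 28 days (February has 28).
Mar 23, 2243 → Apr 23, 2243: 31 days (March has 31).
Apr 23, 2243 → May 23, 2243: 30 days (April has 30).
May 23, 2243 → Jun 23, 2243: 31 days (May has 31).
Jun 23, 2243 → Jul 21, 2243: 28 days.
Total: 636 days.

636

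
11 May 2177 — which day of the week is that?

January 1, 2177 is a Wednesday.
Jan 1, 2177 → Feb 1, 2177: 31 days (January has 31).
Feb 1, 2177 → Mar 1, 2177: 28 days (February has 28).
Mar 1, 2177 → Apr 1, 2177: 31 days (March has 31).
Apr 1, 2177 → May 1, 2177: 30 days (April has 30).
May 1, 2177 → May 11, 2177: 10 days.
Total: 130 days.
130 mod 7 = 4, so Wednesday + 4 = Sunday.

Sunday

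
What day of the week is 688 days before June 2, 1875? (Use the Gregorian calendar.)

Monday

Jun 2, 1875 is a Wednesday.
688 mod 7 = 2, so 688 days before a Wednesday is Wednesday − 2 = Monday.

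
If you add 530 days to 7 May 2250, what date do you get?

October 19, 2251

+365 (one year) → May 7, 2251 (165 left).
May has 31 days: +25 → Jun 1, 2251 (140 left).
Jun has 30 days: +30 → Jul 1, 2251 (110 left).
Jul has 31 days: +31 → Aug 1, 2251 (79 left).
Aug has 31 days: +31 → Sep 1, 2251 (48 left).
Sep has 30 days: +30 → Oct 1, 2251 (18 left).
+18 → Oct 19, 2251.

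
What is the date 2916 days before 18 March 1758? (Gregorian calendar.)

−365 (one year) → Mar 18, 1757 (2551 left).
−365 (one year) → Mar 18, 1756 (2186 left).
−366 (one year; includes Feb 29, 1756) → Mar 18, 1755 (1820 left).
−365 (one year) → Mar 18, 1754 (1455 left).
−365 (one year) → Mar 18, 1753 (1090 left).
−365 (one year) → Mar 18, 1752 (725 left).
−366 (one year; includes Feb 29, 1752) → Mar 18, 1751 (359 left).
−18 → Feb 28, 1751 (end of Feb, 28 days; 341 left).
−28 → Jan 31, 1751 (end of Jan, 31 days; 313 left).
−31 → Dec 31, 1750 (end of Dec, 31 days; 282 left).
−31 → Nov 30, 1750 (end of Nov, 30 days; 251 left).
−30 → Oct 31, 1750 (end of Oct, 31 days; 221 left).
−31 → Sep 30, 1750 (end of Sep, 30 days; 190 left).
−30 → Aug 31, 1750 (end of Aug, 31 days; 160 left).
−31 → Jul 31, 1750 (end of Jul, 31 days; 129 left).
−31 → Jun 30, 1750 (end of Jun, 30 days; 98 left).
−30 → May 31, 1750 (end of May, 31 days; 68 left).
−31 → Apr 30, 1750 (end of Apr, 30 days; 37 left).
−30 → Mar 31, 1750 (end of Mar, 31 days; 7 left).
−7 → Mar 24, 1750.

March 24, 1750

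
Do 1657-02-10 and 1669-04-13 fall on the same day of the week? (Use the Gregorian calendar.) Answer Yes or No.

From Feb 10, 1657 to Apr 13, 1669 is 4445 days.
4445 mod 7 = 0, so they are the same weekday.
(Feb 10, 1657 is a Saturday; Apr 13, 1669 is a Saturday.)

Yes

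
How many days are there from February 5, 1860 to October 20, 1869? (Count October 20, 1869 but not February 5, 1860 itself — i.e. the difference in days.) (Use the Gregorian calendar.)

Feb 5, 1860 → Feb 5, 1861: 366 days (Feb 29, 1860 is in that span).
Feb 5, 1861 → Feb 5, 1862: 365 days.
Feb 5, 1862 → Feb 5, 1863: 365 days.
Feb 5, 1863 → Feb 5, 1864: 365 days.
Feb 5, 1864 → Feb 5, 1865: 366 days (Feb 29, 1864 is in that span).
Feb 5, 1865 → Feb 5, 1866: 365 days.
Feb 5, 1866 → Feb 5, 1867: 365 days.
Feb 5, 1867 → Feb 5, 1868: 365 days.
Feb 5, 1868 → Feb 5, 1869: 366 days (Feb 29, 1868 is in that span).
Feb 5, 1869 → Mar 5, 1869: 28 days (February has 28).
Mar 5, 1869 → Apr 5, 1869: 31 days (March has 31).
Apr 5, 1869 → May 5, 1869: 30 days (April has 30).
May 5, 1869 → Jun 5, 1869: 31 days (May has 31).
Jun 5, 1869 → Jul 5, 1869: 30 days (June has 30).
Jul 5, 1869 → Aug 5, 1869: 31 days (July has 31).
Aug 5, 1869 → Sep 5, 1869: 31 days (August has 31).
Sep 5, 1869 → Oct 5, 1869: 30 days (September has 30).
Oct 5, 1869 → Oct 20, 1869: 15 days.
Total: 3545 days.

3545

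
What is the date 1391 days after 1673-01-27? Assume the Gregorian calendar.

November 18, 1676

+365 (one year) → Jan 27, 1674 (1026 left).
+365 (one year) → Jan 27, 1675 (661 left).
+365 (one year) → Jan 27, 1676 (296 left).
Jan has 31 days: +5 → Feb 1, 1676 (291 left).
Feb has 29 days: +29 → Mar 1, 1676 (262 left).
Mar has 31 days: +31 → Apr 1, 1676 (231 left).
Apr has 30 days: +30 → May 1, 1676 (201 left).
May has 31 days: +31 → Jun 1, 1676 (170 left).
Jun has 30 days: +30 → Jul 1, 1676 (140 left).
Jul has 31 days: +31 → Aug 1, 1676 (109 left).
Aug has 31 days: +31 → Sep 1, 1676 (78 left).
Sep has 30 days: +30 → Oct 1, 1676 (48 left).
Oct has 31 days: +31 → Nov 1, 1676 (17 left).
+17 → Nov 18, 1676.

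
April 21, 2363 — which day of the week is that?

Doomsday rule: the anchor day for the 2300s is Wednesday. For year 63: 63÷12 = 5 r 3, and 3÷4 = 0, so 5+3+0 = 8.
Wednesday + 8 ≡ Thursday — that's 2363's doomsday.
In April the doomsday date is Apr 4.
Apr 21 is 17 days after Apr 4; 17 mod 7 = 3, so Thursday + 3 = Sunday.

Sunday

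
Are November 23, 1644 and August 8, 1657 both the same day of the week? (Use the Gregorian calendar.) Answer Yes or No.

Yes

From Nov 23, 1644 to Aug 8, 1657 is 4641 days.
4641 mod 7 = 0, so they are the same weekday.
(Nov 23, 1644 is a Wednesday; Aug 8, 1657 is a Wednesday.)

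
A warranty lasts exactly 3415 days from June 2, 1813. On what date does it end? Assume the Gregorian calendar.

+365 (one year) → Jun 2, 1814 (3050 left).
+365 (one year) → Jun 2, 1815 (2685 left).
+366 (one year; includes Feb 29, 1816) → Jun 2, 1816 (2319 left).
+365 (one year) → Jun 2, 1817 (1954 left).
+365 (one year) → Jun 2, 1818 (1589 left).
+365 (one year) → Jun 2, 1819 (1224 left).
+366 (one year; includes Feb 29, 1820) → Jun 2, 1820 (858 left).
+365 (one year) → Jun 2, 1821 (493 left).
+365 (one year) → Jun 2, 1822 (128 left).
Jun has 30 days: +29 → Jul 1, 1822 (99 left).
Jul has 31 days: +31 → Aug 1, 1822 (68 left).
Aug has 31 days: +31 → Sep 1, 1822 (37 left).
Sep has 30 days: +30 → Oct 1, 1822 (7 left).
+7 → Oct 8, 1822.

October 8, 1822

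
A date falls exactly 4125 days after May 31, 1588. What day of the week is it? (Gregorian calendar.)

Thursday

First find the weekday of May 31, 1588. Doomsday rule: the anchor day for the 1500s is Wednesday. For year 88: 88÷12 = 7 r 4, and 4÷4 = 1, so 7+4+1 = 12.
Wednesday + 12 ≡ Monday — that's 1588's doomsday.
In May the doomsday date is May 9.
May 31 is 22 days after May 9; 22 mod 7 = 1, so Monday + 1 = Tuesday.
4125 mod 7 = 2, so 4125 days after a Tuesday is Tuesday + 2 = Thursday.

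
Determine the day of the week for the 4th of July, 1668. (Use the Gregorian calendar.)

Wednesday

Doomsday rule: the anchor day for the 1600s is Tuesday. For year 68: 68÷12 = 5 r 8, and 8÷4 = 2, so 5+8+2 = 15.
Tuesday + 15 ≡ Wednesday — that's 1668's doomsday.
In July the doomsday date is Jul 11.
Jul 4 is 7 days before Jul 11; 7 mod 7 = 0, so Wednesday − 0 = Wednesday.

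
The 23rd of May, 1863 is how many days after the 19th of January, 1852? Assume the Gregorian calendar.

4142

Jan 19, 1852 → Jan 19, 1853: 366 days (Feb 29, 1852 is in that span).
Jan 19, 1853 → Jan 19, 1854: 365 days.
Jan 19, 1854 → Jan 19, 1855: 365 days.
Jan 19, 1855 → Jan 19, 1856: 365 days.
Jan 19, 1856 → Jan 19, 1857: 366 days (Feb 29, 1856 is in that span).
Jan 19, 1857 → Jan 19, 1858: 365 days.
Jan 19, 1858 → Jan 19, 1859: 365 days.
Jan 19, 1859 → Jan 19, 1860: 365 days.
Jan 19, 1860 → Jan 19, 1861: 366 days (Feb 29, 1860 is in that span).
Jan 19, 1861 → Jan 19, 1862: 365 days.
Jan 19, 1862 → Jan 19, 1863: 365 days.
Jan 19, 1863 → Feb 19, 1863: 31 days (January has 31).
Feb 19, 1863 → Mar 19, 1863: 28 days (February has 28).
Mar 19, 1863 → Apr 19, 1863: 31 days (March has 31).
Apr 19, 1863 → May 19, 1863: 30 days (April has 30).
May 19, 1863 → May 23, 1863: 4 days.
Total: 4142 days.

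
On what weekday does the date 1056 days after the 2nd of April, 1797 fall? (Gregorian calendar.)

First find the weekday of Apr 2, 1797. Doomsday rule: the anchor day for the 1700s is Sunday. For year 97: 97÷12 = 8 r 1, and 1÷4 = 0, so 8+1+0 = 9.
Sunday + 9 ≡ Tuesday — that's 1797's doomsday.
In April the doomsday date is Apr 4.
Apr 2 is 2 days before Apr 4; 2 mod 7 = 2, so Tuesday − 2 = Sunday.
1056 mod 7 = 6, so 1056 days after a Sunday is Sunday + 6 = Saturday.

Saturday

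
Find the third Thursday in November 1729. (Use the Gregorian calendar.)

November 17, 1729

November 1, 1729 is a Tuesday.
The first Thursday is therefore November 3 (2 days later).
The third Thursday is 3 + 2×7 = November 17.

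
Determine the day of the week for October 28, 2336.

Doomsday rule: the anchor day for the 2300s is Wednesday. For year 36: 36÷12 = 3 r 0, and 0÷4 = 0, so 3+0+0 = 3.
Wednesday + 3 ≡ Saturday — that's 2336's doomsday.
In October the doomsday date is Oct 10.
Oct 28 is 18 days after Oct 10; 18 mod 7 = 4, so Saturday + 4 = Wednesday.

Wednesday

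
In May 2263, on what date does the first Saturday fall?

May 1, 2263 is a Friday.
The first Saturday is therefore May 2 (1 days later).

May 2, 2263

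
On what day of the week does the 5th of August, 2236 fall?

Doomsday rule: the anchor day for the 2200s is Friday. For year 36: 36÷12 = 3 r 0, and 0÷4 = 0, so 3+0+0 = 3.
Friday + 3 ≡ Monday — that's 2236's doomsday.
In August the doomsday date is Aug 8.
Aug 5 is 3 days before Aug 8; 3 mod 7 = 3, so Monday − 3 = Friday.

Friday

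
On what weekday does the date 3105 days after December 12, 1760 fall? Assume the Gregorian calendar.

Dec 12, 1760 is a Friday.
3105 mod 7 = 4, so 3105 days after a Friday is Friday + 4 = Tuesday.

Tuesday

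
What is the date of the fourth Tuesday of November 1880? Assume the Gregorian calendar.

November 1, 1880 is a Monday.
The first Tuesday is therefore November 2 (1 days later).
The fourth Tuesday is 2 + 3×7 = November 23.

November 23, 1880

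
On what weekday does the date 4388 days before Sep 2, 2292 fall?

First find the weekday of Sep 2, 2292. Doomsday rule: the anchor day for the 2200s is Friday. For year 92: 92÷12 = 7 r 8, and 8÷4 = 2, so 7+8+2 = 17.
Friday + 17 ≡ Monday — that's 2292's doomsday.
In September the doomsday date is Sep 5.
Sep 2 is 3 days before Sep 5; 3 mod 7 = 3, so Monday − 3 = Friday.
4388 mod 7 = 6, so 4388 days before a Friday is Friday − 6 = Saturday.

Saturday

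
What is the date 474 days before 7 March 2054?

November 18, 2052

−365 (one year) → Mar 7, 2053 (109 left).
−7 → Feb 28, 2053 (end of Feb, 28 days; 102 left).
−28 → Jan 31, 2053 (end of Jan, 31 days; 74 left).
−31 → Dec 31, 2052 (end of Dec, 31 days; 43 left).
−31 → Nov 30, 2052 (end of Nov, 30 days; 12 left).
−12 → Nov 18, 2052.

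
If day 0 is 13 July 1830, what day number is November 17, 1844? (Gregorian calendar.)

5241

Jul 13, 1830 → Jul 13, 1831: 365 days.
Jul 13, 1831 → Jul 13, 1832: 366 days (Feb 29, 1832 is in that span).
Jul 13, 1832 → Jul 13, 1833: 365 days.
Jul 13, 1833 → Jul 13, 1834: 365 days.
Jul 13, 1834 → Jul 13, 1835: 365 days.
Jul 13, 1835 → Jul 13, 1836: 366 days (Feb 29, 1836 is in that span).
Jul 13, 1836 → Jul 13, 1837: 365 days.
Jul 13, 1837 → Jul 13, 1838: 365 days.
Jul 13, 1838 → Jul 13, 1839: 365 days.
Jul 13, 1839 → Jul 13, 1840: 366 days (Feb 29, 1840 is in that span).
Jul 13, 1840 → Jul 13, 1841: 365 days.
Jul 13, 1841 → Jul 13, 1842: 365 days.
Jul 13, 1842 → Jul 13, 1843: 365 days.
Jul 13, 1843 → Jul 13, 1844: 366 days (Feb 29, 1844 is in that span).
Jul 13, 1844 → Aug 13, 1844: 31 days (July has 31).
Aug 13, 1844 → Sep 13, 1844: 31 days (August has 31).
Sep 13, 1844 → Oct 13, 1844: 30 days (September has 30).
Oct 13, 1844 → Nov 13, 1844: 31 days (October has 31).
Nov 13, 1844 → Nov 17, 1844: 4 days.
Total: 5241 days.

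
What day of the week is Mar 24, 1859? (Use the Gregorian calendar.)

Thursday

Doomsday rule: the anchor day for the 1800s is Friday. For year 59: 59÷12 = 4 r 11, and 11÷4 = 2, so 4+11+2 = 17.
Friday + 17 ≡ Monday — that's 1859's doomsday.
In March the doomsday date is Mar 14.
Mar 24 is 10 days after Mar 14; 10 mod 7 = 3, so Monday + 3 = Thursday.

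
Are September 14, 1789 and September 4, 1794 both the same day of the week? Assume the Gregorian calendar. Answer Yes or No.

From Sep 14, 1789 to Sep 4, 1794 is 1816 days.
1816 mod 7 = 3, so they are different weekdays.
(Sep 14, 1789 is a Monday; Sep 4, 1794 is a Thursday.)

No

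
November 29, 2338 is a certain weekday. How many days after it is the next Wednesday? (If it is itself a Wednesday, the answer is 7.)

1

Nov 29, 2338 is a Tuesday.
From Tuesday to the next Wednesday is 1 day.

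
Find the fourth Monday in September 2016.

September 1, 2016 is a Thursday.
The first Monday is therefore September 5 (4 days later).
The fourth Monday is 5 + 3×7 = September 26.

September 26, 2016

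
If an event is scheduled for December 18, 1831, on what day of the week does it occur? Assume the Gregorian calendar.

Sunday

Doomsday rule: the anchor day for the 1800s is Friday. For year 31: 31÷12 = 2 r 7, and 7÷4 = 1, so 2+7+1 = 10.
Friday + 10 ≡ Monday — that's 1831's doomsday.
In December the doomsday date is Dec 12.
Dec 18 is 6 days after Dec 12; 6 mod 7 = 6, so Monday + 6 = Sunday.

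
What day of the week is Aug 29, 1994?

Doomsday rule: the anchor day for the 1900s is Wednesday. For year 94: 94÷12 = 7 r 10, and 10÷4 = 2, so 7+10+2 = 19.
Wednesday + 19 ≡ Monday — that's 1994's doomsday.
In August the doomsday date is Aug 8.
Aug 29 is 21 days after Aug 8; 21 mod 7 = 0, so Monday + 0 = Monday.

Monday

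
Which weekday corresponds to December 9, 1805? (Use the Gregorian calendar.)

Monday

January 1, 1805 is a Tuesday.
Jan 1, 1805 → Feb 1, 1805: 31 days (January has 31).
Feb 1, 1805 → Mar 1, 1805: 28 days (February has 28).
Mar 1, 1805 → Apr 1, 1805: 31 days (March has 31).
Apr 1, 1805 → May 1, 1805: 30 days (April has 30).
May 1, 1805 → Jun 1, 1805: 31 days (May has 31).
Jun 1, 1805 → Jul 1, 1805: 30 days (June has 30).
Jul 1, 1805 → Aug 1, 1805: 31 days (July has 31).
Aug 1, 1805 → Sep 1, 1805: 31 days (August has 31).
Sep 1, 1805 → Oct 1, 1805: 30 days (September has 30).
Oct 1, 1805 → Nov 1, 1805: 31 days (October has 31).
Nov 1, 1805 → Dec 1, 1805: 30 days (November has 30).
Dec 1, 1805 → Dec 9, 1805: 8 days.
Total: 342 days.
342 mod 7 = 6, so Tuesday + 6 = Monday.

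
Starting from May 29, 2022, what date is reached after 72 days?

May has 31 days: +3 → Jun 1, 2022 (69 left).
Jun has 30 days: +30 → Jul 1, 2022 (39 left).
Jul has 31 days: +31 → Aug 1, 2022 (8 left).
+8 → Aug 9, 2022.

August 9, 2022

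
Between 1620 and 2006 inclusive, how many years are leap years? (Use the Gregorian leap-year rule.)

Multiples of 4 in [1620,2006]: 97.
Of those, multiples of 100: 4 (not leap unless ÷400).
Multiples of 400: 1.
Leap years = 97 − 4 + 1 = 94.

94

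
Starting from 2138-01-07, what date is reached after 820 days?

April 6, 2140

+365 (one year) → Jan 7, 2139 (455 left).
+365 (one year) → Jan 7, 2140 (90 left).
Jan has 31 days: +25 → Feb 1, 2140 (65 left).
Feb has 29 days: +29 → Mar 1, 2140 (36 left).
Mar has 31 days: +31 → Apr 1, 2140 (5 left).
+5 → Apr 6, 2140.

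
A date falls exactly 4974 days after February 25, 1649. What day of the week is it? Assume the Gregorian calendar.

Monday

First find the weekday of Feb 25, 1649. Doomsday rule: the anchor day for the 1600s is Tuesday. For year 49: 49÷12 = 4 r 1, and 1÷4 = 0, so 4+1+0 = 5.
Tuesday + 5 ≡ Sunday — that's 1649's doomsday.
In February the doomsday date is Feb 28 (1649 is not a leap year).
Feb 25 is 3 days before Feb 28; 3 mod 7 = 3, so Sunday − 3 = Thursday.
4974 mod 7 = 4, so 4974 days after a Thursday is Thursday + 4 = Monday.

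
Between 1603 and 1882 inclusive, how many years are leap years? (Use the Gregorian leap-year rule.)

68

Multiples of 4 in [1603,1882]: 70.
Of those, multiples of 100: 2 (not leap unless ÷400).
Multiples of 400: 0.
Leap years = 70 − 2 + 0 = 68.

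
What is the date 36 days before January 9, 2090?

−9 → Dec 31, 2089 (end of Dec, 31 days; 27 left).
−27 → Dec 4, 2089.

December 4, 2089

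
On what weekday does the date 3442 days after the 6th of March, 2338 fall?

Mar 6, 2338 is a Sunday.
3442 mod 7 = 5, so 3442 days after a Sunday is Sunday + 5 = Friday.

Friday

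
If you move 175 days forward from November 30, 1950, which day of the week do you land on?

First find the weekday of Nov 30, 1950. Doomsday rule: the anchor day for the 1900s is Wednesday. For year 50: 50÷12 = 4 r 2, and 2÷4 = 0, so 4+2+0 = 6.
Wednesday + 6 ≡ Tuesday — that's 1950's doomsday.
In November the doomsday date is Nov 7.
Nov 30 is 23 days after Nov 7; 23 mod 7 = 2, so Tuesday + 2 = Thursday.
175 mod 7 = 0, so 175 days after a Thursday is Thursday + 0 = Thursday.

Thursday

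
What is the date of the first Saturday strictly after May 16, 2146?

May 21, 2146

May 16, 2146 is a Monday.
From Monday to the next Saturday is 5 days.
May 16, 2146 + 5 = May 21, 2146.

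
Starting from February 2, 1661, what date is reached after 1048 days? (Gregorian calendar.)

December 17, 1663

+365 (one year) → Feb 2, 1662 (683 left).
+365 (one year) → Feb 2, 1663 (318 left).
Feb has 28 days: +27 → Mar 1, 1663 (291 left).
Mar has 31 days: +31 → Apr 1, 1663 (260 left).
Apr has 30 days: +30 → May 1, 1663 (230 left).
May has 31 days: +31 → Jun 1, 1663 (199 left).
Jun has 30 days: +30 → Jul 1, 1663 (169 left).
Jul has 31 days: +31 → Aug 1, 1663 (138 left).
Aug has 31 days: +31 → Sep 1, 1663 (107 left).
Sep has 30 days: +30 → Oct 1, 1663 (77 left).
Oct has 31 days: +31 → Nov 1, 1663 (46 left).
Nov has 30 days: +30 → Dec 1, 1663 (16 left).
+16 → Dec 17, 1663.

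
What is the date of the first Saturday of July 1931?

July 4, 1931

July 1, 1931 is a Wednesday.
The first Saturday is therefore July 4 (3 days later).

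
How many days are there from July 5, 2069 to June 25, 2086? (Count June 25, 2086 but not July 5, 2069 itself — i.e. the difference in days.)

Jul 5, 2069 → Jul 5, 2070: 365 days.
Jul 5, 2070 → Jul 5, 2071: 365 days.
Jul 5, 2071 → Jul 5, 2072: 366 days (Feb 29, 2072 is in that span).
Jul 5, 2072 → Jul 5, 2073: 365 days.
Jul 5, 2073 → Jul 5, 2074: 365 days.
Jul 5, 2074 → Jul 5, 2075: 365 days.
Jul 5, 2075 → Jul 5, 2076: 366 days (Feb 29, 2076 is in that span).
Jul 5, 2076 → Jul 5, 2077: 365 days.
Jul 5, 2077 → Jul 5, 2078: 365 days.
Jul 5, 2078 → Jul 5, 2079: 365 days.
Jul 5, 2079 → Jul 5, 2080: 366 days (Feb 29, 2080 is in that span).
Jul 5, 2080 → Jul 5, 2081: 365 days.
Jul 5, 2081 → Jul 5, 2082: 365 days.
Jul 5, 2082 → Jul 5, 2083: 365 days.
Jul 5, 2083 → Jul 5, 2084: 366 days (Feb 29, 2084 is in that span).
Jul 5, 2084 → Jul 5, 2085: 365 days.
Jul 5, 2085 → Aug 5, 2085: 31 days (July has 31).
Aug 5, 2085 → Sep 5, 2085: 31 days (August has 31).
Sep 5, 2085 → Oct 5, 2085: 30 days (September has 30).
Oct 5, 2085 → Nov 5, 2085: 31 days (October has 31).
Nov 5, 2085 → Dec 5, 2085: 30 days (November has 30).
Dec 5, 2085 → Jan 5, 2086: 31 days (December has 31).
Jan 5, 2086 → Feb 5, 2086: 31 days (January has 31).
Feb 5, 2086 → Mar 5, 2086: 28 days (February has 28).
Mar 5, 2086 → Apr 5, 2086: 31 days (March has 31).
Apr 5, 2086 → May 5, 2086: 30 days (April has 30).
May 5, 2086 → Jun 5, 2086: 31 days (May has 31).
Jun 5, 2086 → Jun 25, 2086: 20 days.
Total: 6199 days.

6199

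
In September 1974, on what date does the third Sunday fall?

September 1, 1974 is a Sunday.
The first Sunday is therefore September 1 (same day).
The third Sunday is 1 + 2×7 = September 15.

September 15, 1974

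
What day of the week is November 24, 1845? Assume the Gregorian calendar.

Monday

Doomsday rule: the anchor day for the 1800s is Friday. For year 45: 45÷12 = 3 r 9, and 9÷4 = 2, so 3+9+2 = 14.
Friday + 14 ≡ Friday — that's 1845's doomsday.
In November the doomsday date is Nov 7.
Nov 24 is 17 days after Nov 7; 17 mod 7 = 3, so Friday + 3 = Monday.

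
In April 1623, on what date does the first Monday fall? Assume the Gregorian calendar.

April 3, 1623

April 1, 1623 is a Saturday.
The first Monday is therefore April 3 (2 days later).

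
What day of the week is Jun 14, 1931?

Doomsday rule: the anchor day for the 1900s is Wednesday. For year 31: 31÷12 = 2 r 7, and 7÷4 = 1, so 2+7+1 = 10.
Wednesday + 10 ≡ Saturday — that's 1931's doomsday.
In June the doomsday date is Jun 6.
Jun 14 is 8 days after Jun 6; 8 mod 7 = 1, so Saturday + 1 = Sunday.

Sunday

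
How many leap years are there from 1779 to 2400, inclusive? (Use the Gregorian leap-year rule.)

Multiples of 4 in [1779,2400]: 156.
Of those, multiples of 100: 7 (not leap unless ÷400).
Multiples of 400: 2.
Leap years = 156 − 7 + 2 = 151.

151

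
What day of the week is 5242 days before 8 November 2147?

Nov 8, 2147 is a Wednesday.
5242 mod 7 = 6, so 5242 days before a Wednesday is Wednesday − 6 = Thursday.

Thursday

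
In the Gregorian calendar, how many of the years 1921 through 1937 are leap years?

Multiples of 4 in [1921,1937]: 4.
Of those, multiples of 100: 0 (not leap unless ÷400).
Multiples of 400: 0.
Leap years = 4 − 0 + 0 = 4.

4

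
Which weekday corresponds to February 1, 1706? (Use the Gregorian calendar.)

Monday

Doomsday rule: the anchor day for the 1700s is Sunday. For year 06: 6÷12 = 0 r 6, and 6÷4 = 1, so 0+6+1 = 7.
Sunday + 7 ≡ Sunday — that's 1706's doomsday.
In February the doomsday date is Feb 28 (1706 is not a leap year).
Feb 1 is 27 days before Feb 28; 27 mod 7 = 6, so Sunday − 6 = Monday.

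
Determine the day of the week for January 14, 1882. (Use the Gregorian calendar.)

Doomsday rule: the anchor day for the 1800s is Friday. For year 82: 82÷12 = 6 r 10, and 10÷4 = 2, so 6+10+2 = 18.
Friday + 18 ≡ Tuesday — that's 1882's doomsday.
In January the doomsday date is Jan 3 (1882 is not a leap year).
Jan 14 is 11 days after Jan 3; 11 mod 7 = 4, so Tuesday + 4 = Saturday.

Saturday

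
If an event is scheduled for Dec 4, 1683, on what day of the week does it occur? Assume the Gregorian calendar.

Doomsday rule: the anchor day for the 1600s is Tuesday. For year 83: 83÷12 = 6 r 11, and 11÷4 = 2, so 6+11+2 = 19.
Tuesday + 19 ≡ Sunday — that's 1683's doomsday.
In December the doomsday date is Dec 12.
Dec 4 is 8 days before Dec 12; 8 mod 7 = 1, so Sunday − 1 = Saturday.

Saturday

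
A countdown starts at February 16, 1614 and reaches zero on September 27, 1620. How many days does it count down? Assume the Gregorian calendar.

2415

Feb 16, 1614 → Feb 16, 1615: 365 days.
Feb 16, 1615 → Feb 16, 1616: 365 days.
Feb 16, 1616 → Feb 16, 1617: 366 days (Feb 29, 1616 is in that span).
Feb 16, 1617 → Feb 16, 1618: 365 days.
Feb 16, 1618 → Feb 16, 1619: 365 days.
Feb 16, 1619 → Feb 16, 1620: 365 days.
Feb 16, 1620 → Mar 16, 1620: 29 days (February has 29).
Mar 16, 1620 → Apr 16, 1620: 31 days (March has 31).
Apr 16, 1620 → May 16, 1620: 30 days (April has 30).
May 16, 1620 → Jun 16, 1620: 31 days (May has 31).
Jun 16, 1620 → Jul 16, 1620: 30 days (June has 30).
Jul 16, 1620 → Aug 16, 1620: 31 days (July has 31).
Aug 16, 1620 → Sep 16, 1620: 31 days (August has 31).
Sep 16, 1620 → Sep 27, 1620: 11 days.
Total: 2415 days.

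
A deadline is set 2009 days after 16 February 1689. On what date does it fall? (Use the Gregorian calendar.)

August 18, 1694

+365 (one year) → Feb 16, 1690 (1644 left).
+365 (one year) → Feb 16, 1691 (1279 left).
+365 (one year) → Feb 16, 1692 (914 left).
+366 (one year; includes Feb 29, 1692) → Feb 16, 1693 (548 left).
+365 (one year) → Feb 16, 1694 (183 left).
Feb has 28 days: +13 → Mar 1, 1694 (170 left).
Mar has 31 days: +31 → Apr 1, 1694 (139 left).
Apr has 30 days: +30 → May 1, 1694 (109 left).
May has 31 days: +31 → Jun 1, 1694 (78 left).
Jun has 30 days: +30 → Jul 1, 1694 (48 left).
Jul has 31 days: +31 → Aug 1, 1694 (17 left).
+17 → Aug 18, 1694.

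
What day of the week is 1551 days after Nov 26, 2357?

Saturday

First find the weekday of Nov 26, 2357. Doomsday rule: the anchor day for the 2300s is Wednesday. For year 57: 57÷12 = 4 r 9, and 9÷4 = 2, so 4+9+2 = 15.
Wednesday + 15 ≡ Thursday — that's 2357's doomsday.
In November the doomsday date is Nov 7.
Nov 26 is 19 days after Nov 7; 19 mod 7 = 5, so Thursday + 5 = Tuesday.
1551 mod 7 = 4, so 1551 days after a Tuesday is Tuesday + 4 = Saturday.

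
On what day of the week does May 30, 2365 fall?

Sunday

Doomsday rule: the anchor day for the 2300s is Wednesday. For year 65: 65÷12 = 5 r 5, and 5÷4 = 1, so 5+5+1 = 11.
Wednesday + 11 ≡ Sunday — that's 2365's doomsday.
In May the doomsday date is May 9.
May 30 is 21 days after May 9; 21 mod 7 = 0, so Sunday + 0 = Sunday.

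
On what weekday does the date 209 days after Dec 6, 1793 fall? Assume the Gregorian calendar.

Thursday

Dec 6, 1793 is a Friday.
209 mod 7 = 6, so 209 days after a Friday is Friday + 6 = Thursday.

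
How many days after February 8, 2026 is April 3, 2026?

54

Feb 8, 2026 → Mar 8, 2026: 28 days (February has 28).
Mar 8, 2026 → Apr 3, 2026: 26 days.
Total: 54 days.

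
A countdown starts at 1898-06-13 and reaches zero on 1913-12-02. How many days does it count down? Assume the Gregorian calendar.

5650

Jun 13, 1898 → Jun 13, 1899: 365 days.
Jun 13, 1899 → Jun 13, 1900: 365 days.
Jun 13, 1900 → Jun 13, 1901: 365 days.
Jun 13, 1901 → Jun 13, 1902: 365 days.
Jun 13, 1902 → Jun 13, 1903: 365 days.
Jun 13, 1903 → Jun 13, 1904: 366 days (Feb 29, 1904 is in that span).
Jun 13, 1904 → Jun 13, 1905: 365 days.
Jun 13, 1905 → Jun 13, 1906: 365 days.
Jun 13, 1906 → Jun 13, 1907: 365 days.
Jun 13, 1907 → Jun 13, 1908: 366 days (Feb 29, 1908 is in that span).
Jun 13, 1908 → Jun 13, 1909: 365 days.
Jun 13, 1909 → Jun 13, 1910: 365 days.
Jun 13, 1910 → Jun 13, 1911: 365 days.
Jun 13, 1911 → Jun 13, 1912: 366 days (Feb 29, 1912 is in that span).
Jun 13, 1912 → Jun 13, 1913: 365 days.
Jun 13, 1913 → Jul 13, 1913: 30 days (June has 30).
Jul 13, 1913 → Aug 13, 1913: 31 days (July has 31).
Aug 13, 1913 → Sep 13, 1913: 31 days (August has 31).
Sep 13, 1913 → Oct 13, 1913: 30 days (September has 30).
Oct 13, 1913 → Nov 13, 1913: 31 days (October has 31).
Nov 13, 1913 → Dec 2, 1913: 19 days.
Total: 5650 days.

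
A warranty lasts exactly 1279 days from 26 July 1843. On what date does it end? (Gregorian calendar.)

January 25, 1847

+366 (one year; includes Feb 29, 1844) → Jul 26, 1844 (913 left).
+365 (one year) → Jul 26, 1845 (548 left).
+365 (one year) → Jul 26, 1846 (183 left).
Jul has 31 days: +6 → Aug 1, 1846 (177 left).
Aug has 31 days: +31 → Sep 1, 1846 (146 left).
Sep has 30 days: +30 → Oct 1, 1846 (116 left).
Oct has 31 days: +31 → Nov 1, 1846 (85 left).
Nov has 30 days: +30 → Dec 1, 1846 (55 left).
Dec has 31 days: +31 → Jan 1, 1847 (24 left).
+24 → Jan 25, 1847.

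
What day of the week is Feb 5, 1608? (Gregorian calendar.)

Doomsday rule: the anchor day for the 1600s is Tuesday. For year 08: 8÷12 = 0 r 8, and 8÷4 = 2, so 0+8+2 = 10.
Tuesday + 10 ≡ Friday — that's 1608's doomsday.
In February the doomsday date is Feb 29 (1608 is a leap year (divisible by 4)).
Feb 5 is 24 days before Feb 29; 24 mod 7 = 3, so Friday − 3 = Tuesday.

Tuesday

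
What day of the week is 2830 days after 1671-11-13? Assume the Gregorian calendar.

Sunday

First find the weekday of Nov 13, 1671. Doomsday rule: the anchor day for the 1600s is Tuesday. For year 71: 71÷12 = 5 r 11, and 11÷4 = 2, so 5+11+2 = 18.
Tuesday + 18 ≡ Saturday — that's 1671's doomsday.
In November the doomsday date is Nov 7.
Nov 13 is 6 days after Nov 7; 6 mod 7 = 6, so Saturday + 6 = Friday.
2830 mod 7 = 2, so 2830 days after a Friday is Friday + 2 = Sunday.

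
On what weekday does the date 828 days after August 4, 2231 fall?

Saturday

First find the weekday of Aug 4, 2231. Doomsday rule: the anchor day for the 2200s is Friday. For year 31: 31÷12 = 2 r 7, and 7÷4 = 1, so 2+7+1 = 10.
Friday + 10 ≡ Monday — that's 2231's doomsday.
In August the doomsday date is Aug 8.
Aug 4 is 4 days before Aug 8; 4 mod 7 = 4, so Monday − 4 = Thursday.
828 mod 7 = 2, so 828 days after a Thursday is Thursday + 2 = Saturday.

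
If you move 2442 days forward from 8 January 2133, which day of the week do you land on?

First find the weekday of Jan 8, 2133. Doomsday rule: the anchor day for the 2100s is Sunday. For year 33: 33÷12 = 2 r 9, and 9÷4 = 2, so 2+9+2 = 13.
Sunday + 13 ≡ Saturday — that's 2133's doomsday.
In January the doomsday date is Jan 3 (2133 is not a leap year).
Jan 8 is 5 days after Jan 3; 5 mod 7 = 5, so Saturday + 5 = Thursday.
2442 mod 7 = 6, so 2442 days after a Thursday is Thursday + 6 = Wednesday.

Wednesday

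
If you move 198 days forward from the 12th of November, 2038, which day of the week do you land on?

Sunday

First find the weekday of Nov 12, 2038. Doomsday rule: the anchor day for the 2000s is Tuesday. For year 38: 38÷12 = 3 r 2, and 2÷4 = 0, so 3+2+0 = 5.
Tuesday + 5 ≡ Sunday — that's 2038's doomsday.
In November the doomsday date is Nov 7.
Nov 12 is 5 days after Nov 7; 5 mod 7 = 5, so Sunday + 5 = Friday.
198 mod 7 = 2, so 198 days after a Friday is Friday + 2 = Sunday.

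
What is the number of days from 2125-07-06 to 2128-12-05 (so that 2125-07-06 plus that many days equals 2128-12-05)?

Jul 6, 2125 → Jul 6, 2126: 365 days.
Jul 6, 2126 → Jul 6, 2127: 365 days.
Jul 6, 2127 → Jul 6, 2128: 366 days (Feb 29, 2128 is in that span).
Jul 6, 2128 → Aug 6, 2128: 31 days (July has 31).
Aug 6, 2128 → Sep 6, 2128: 31 days (August has 31).
Sep 6, 2128 → Oct 6, 2128: 30 days (September has 30).
Oct 6, 2128 → Nov 6, 2128: 31 days (October has 31).
Nov 6, 2128 → Dec 5, 2128: 29 days.
Total: 1248 days.

1248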